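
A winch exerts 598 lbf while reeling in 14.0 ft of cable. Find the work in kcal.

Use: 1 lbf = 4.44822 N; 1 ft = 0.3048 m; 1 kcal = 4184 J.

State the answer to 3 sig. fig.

2.71 kcal

598 lbf × 4.44822 = 2660.04 N
14.0 ft × 0.3048 = 4.2672 m
W = F × d = 2660.04 N × 4.2672 m = 11350.9 J
11350.9 J ÷ (4184 J/kcal) = 2.71293 kcal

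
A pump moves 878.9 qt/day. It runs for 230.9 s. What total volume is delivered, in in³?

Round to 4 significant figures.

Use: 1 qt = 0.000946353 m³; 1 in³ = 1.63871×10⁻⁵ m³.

878.9 qt/day → 9.62673×10⁻⁶ m³/s
V = Q × t = 9.62673×10⁻⁶ × 230.9 = 0.00222281 m³
In in³: 0.00222281 / 1.63871×10⁻⁵ = 135.644 in³

135.6 in³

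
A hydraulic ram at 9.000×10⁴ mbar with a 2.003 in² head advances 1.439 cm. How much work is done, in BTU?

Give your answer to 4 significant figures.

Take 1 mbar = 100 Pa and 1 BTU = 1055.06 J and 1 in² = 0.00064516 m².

0.1586 BTU

9.000×10⁴ mbar → 9×10⁶ Pa
2.003 in² → 0.00129226 m²
F = P × A = 9×10⁶ × 0.00129226 = 11630.3 N
1.439 cm → 0.01439 m
W = F × d = 11630.3 × 0.01439 = 167.36 J
In BTU: 167.36 / 1055.06 = 0.158626 BTU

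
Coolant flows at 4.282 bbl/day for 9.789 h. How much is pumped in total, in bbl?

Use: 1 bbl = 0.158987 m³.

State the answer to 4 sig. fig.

4.282 bbl/day → 7.87943×10⁻⁶ m³/s
9.789 h → 35240.4 s
V = Q × t = 7.87943×10⁻⁶ × 35240.4 = 0.277674 m³
In bbl: 0.277674 / 0.158987 = 1.74652 bbl

1.747 bbl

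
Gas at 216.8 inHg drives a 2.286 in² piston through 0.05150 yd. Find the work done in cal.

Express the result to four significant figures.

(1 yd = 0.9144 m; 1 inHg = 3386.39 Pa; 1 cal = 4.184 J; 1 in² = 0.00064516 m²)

12.19 cal

216.8 inHg → 734169 Pa
2.286 in² → 0.00147484 m²
F = P × A = 734169 × 0.00147484 = 1082.78 N
0.05150 yd → 0.0470916 m
W = F × d = 1082.78 × 0.0470916 = 50.9898 J
In cal: 50.9898 / 4.184 = 12.1869 cal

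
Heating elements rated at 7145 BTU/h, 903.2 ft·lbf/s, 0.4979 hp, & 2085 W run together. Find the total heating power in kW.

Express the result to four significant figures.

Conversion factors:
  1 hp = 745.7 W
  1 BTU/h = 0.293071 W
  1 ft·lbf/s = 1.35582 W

5.775 kW

7145 BTU/h × 0.293071 → 2093.99 W
903.2 ft·lbf/s × 1.35582 → 1224.58 W
0.4979 hp × 745.7 → 371.284 W
2085 W (already W)
Sum: 2093.99 + 1224.58 + 371.284 + 2085 = 5774.85 W
In kW: 5774.85 / 1000 = 5.77485 kW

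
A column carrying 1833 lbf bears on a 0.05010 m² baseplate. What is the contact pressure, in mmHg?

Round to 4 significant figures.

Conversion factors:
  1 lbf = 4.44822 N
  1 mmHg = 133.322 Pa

1221 mmHg

1833 lbf × 4.44822 = 8153.59 N
P = F / A = 8153.59 N / 0.0501 m² = 162746 Pa
162746 Pa ÷ (133.322 Pa/mmHg) = 1220.7 mmHg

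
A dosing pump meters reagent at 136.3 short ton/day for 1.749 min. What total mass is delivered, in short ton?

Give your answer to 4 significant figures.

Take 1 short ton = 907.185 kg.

0.1655 short ton

136.3 short ton/day → 1.43113 kg/s
1.749 min → 104.94 s
m = ṁ × t = 1.43113 × 104.94 = 150.183 kg
In short ton: 150.183 / 907.185 = 0.165548 short ton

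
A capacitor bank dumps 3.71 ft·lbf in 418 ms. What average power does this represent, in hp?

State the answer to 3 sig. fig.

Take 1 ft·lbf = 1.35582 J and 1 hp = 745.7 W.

0.0161 hp

3.71 ft·lbf × 1.35582 = 5.03009 J
418 ms × 0.001 = 0.418 s
P = E / t = 5.03009 J / 0.418 s = 12.0337 W
12.0337 W ÷ (745.7 W/hp) = 0.0161375 hp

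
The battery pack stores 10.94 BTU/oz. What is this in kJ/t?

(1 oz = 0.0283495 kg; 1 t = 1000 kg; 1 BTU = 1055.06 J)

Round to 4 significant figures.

4.071×10⁵ kJ/t

10.94 BTU/oz × 1055.06 J/BTU ÷ 0.0283495 kg/oz = 407145 J/kg
407145 J/kg ÷ 1000 J/kJ × 1000 kg/t = 407145 kJ/t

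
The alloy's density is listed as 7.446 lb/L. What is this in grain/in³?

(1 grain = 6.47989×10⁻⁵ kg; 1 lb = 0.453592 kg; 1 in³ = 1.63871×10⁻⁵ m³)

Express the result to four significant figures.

7.446 lb/L × 0.453592 kg/lb ÷ 0.001 m³/L = 3377.45 kg/m³
3377.45 kg/m³ ÷ 6.47989×10⁻⁵ kg/grain × 1.63871×10⁻⁵ m³/in³ = 854.129 grain/in³

854.1 grain/in³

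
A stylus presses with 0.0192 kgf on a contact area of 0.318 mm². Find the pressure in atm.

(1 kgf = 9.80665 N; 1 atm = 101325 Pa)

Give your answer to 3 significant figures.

5.84 atm

0.0192 kgf × 9.80665 → 0.188288 N
0.318 mm² × 10⁻⁶ → 3.18×10⁻⁷ m²
P = F / A = 0.188288 N / 3.18×10⁻⁷ m² = 592101 Pa
592101 Pa ÷ (101325 Pa/atm) = 5.84358 atm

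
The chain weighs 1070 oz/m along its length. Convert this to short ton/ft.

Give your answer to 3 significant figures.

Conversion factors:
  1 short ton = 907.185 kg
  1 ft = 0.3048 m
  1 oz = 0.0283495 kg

0.0102 short ton/ft

1070 oz/m × 0.0283495 kg/oz = 30.334 kg/m
30.334 kg/m ÷ 907.185 kg/short ton × 0.3048 m/ft = 0.0101918 short ton/ft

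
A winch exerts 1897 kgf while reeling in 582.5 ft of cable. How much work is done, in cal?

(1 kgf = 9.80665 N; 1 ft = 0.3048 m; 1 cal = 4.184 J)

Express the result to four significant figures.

1897 kgf × 9.80665 = 18603.2 N
582.5 ft × 0.3048 = 177.546 m
W = F × d = 18603.2 N × 177.546 m = 3.30292×10⁶ J
3.30292×10⁶ J ÷ (4.184 J/cal) = 789417 cal

7.894×10⁵ cal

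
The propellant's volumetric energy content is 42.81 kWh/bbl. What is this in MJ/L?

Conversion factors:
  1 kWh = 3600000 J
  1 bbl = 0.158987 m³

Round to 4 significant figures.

42.81 kWh/bbl × 3600000 J/kWh ÷ 0.158987 m³/bbl = 9.69362×10⁸ J/m³
9.69362×10⁸ J/m³ ÷ 1000000 J/MJ × 0.001 m³/L = 0.969362 MJ/L

0.9694 MJ/L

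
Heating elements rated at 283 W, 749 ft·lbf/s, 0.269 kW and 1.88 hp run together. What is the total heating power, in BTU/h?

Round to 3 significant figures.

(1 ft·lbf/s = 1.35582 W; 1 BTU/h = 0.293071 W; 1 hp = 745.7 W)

1.01×10⁴ BTU/h

283 W (already W)
749 ft·lbf/s × 1.35582 = 1015.51 W
0.269 kW × 1000 = 269 W
1.88 hp × 745.7 = 1401.92 W
Total: 283 + 1015.51 + 269 + 1401.92 = 2969.43 W
In BTU/h: 2969.43 / 0.293071 = 10132.1 BTU/h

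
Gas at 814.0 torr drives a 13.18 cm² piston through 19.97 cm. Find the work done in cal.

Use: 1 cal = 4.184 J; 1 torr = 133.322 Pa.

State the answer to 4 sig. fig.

814.0 torr → 108524 Pa
13.18 cm² → 0.001318 m²
F = P × A = 108524 × 0.001318 = 143.035 N
19.97 cm → 0.1997 m
W = F × d = 143.035 × 0.1997 = 28.5641 J
In cal: 28.5641 / 4.184 = 6.82698 cal

6.827 cal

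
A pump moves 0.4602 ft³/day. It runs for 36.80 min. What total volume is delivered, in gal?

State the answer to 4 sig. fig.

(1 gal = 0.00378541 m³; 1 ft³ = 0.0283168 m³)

0.4602 ft³/day → 1.50826×10⁻⁷ m³/s
36.80 min → 2208 s
V = Q × t = 1.50826×10⁻⁷ × 2208 = 3.33024×10⁻⁴ m³
In gal: 3.33024×10⁻⁴ / 0.00378541 = 0.0879757 gal

0.08798 gal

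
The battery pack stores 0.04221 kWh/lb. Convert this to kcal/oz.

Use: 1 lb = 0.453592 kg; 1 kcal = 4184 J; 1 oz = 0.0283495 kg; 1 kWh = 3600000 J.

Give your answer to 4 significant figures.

0.04221 kWh/lb × 3600000 J/kWh ÷ 0.453592 kg/lb = 335006 J/kg
335006 J/kg ÷ 4184 J/kcal × 0.0283495 kg/oz = 2.2699 kcal/oz

2.270 kcal/oz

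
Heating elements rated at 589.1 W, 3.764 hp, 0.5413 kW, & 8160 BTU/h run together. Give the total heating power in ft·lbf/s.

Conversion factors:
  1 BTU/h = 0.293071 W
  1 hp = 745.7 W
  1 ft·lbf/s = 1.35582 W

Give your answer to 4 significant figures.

4668 ft·lbf/s

589.1 W (already W)
3.764 hp × 745.7 = 2806.81 W
0.5413 kW × 1000 = 541.3 W
8160 BTU/h × 0.293071 = 2391.46 W
Sum: 589.1 + 2806.81 + 541.3 + 2391.46 = 6328.67 W
In ft·lbf/s: 6328.67 / 1.35582 = 4667.78 ft·lbf/s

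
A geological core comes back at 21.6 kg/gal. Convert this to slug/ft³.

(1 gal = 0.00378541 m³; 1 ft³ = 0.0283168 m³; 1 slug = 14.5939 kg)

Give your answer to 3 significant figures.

21.6 kg/gal ÷ 0.00378541 m³/gal = 5706.12 kg/m³
5706.12 kg/m³ ÷ 14.5939 kg/slug × 0.0283168 m³/ft³ = 11.0717 slug/ft³

11.1 slug/ft³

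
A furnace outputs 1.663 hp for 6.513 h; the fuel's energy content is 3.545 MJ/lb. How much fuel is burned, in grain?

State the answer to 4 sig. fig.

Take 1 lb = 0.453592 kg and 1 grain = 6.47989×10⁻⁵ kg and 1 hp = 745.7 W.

5.741×10⁴ grain

1.663 hp → 1240.1 W
6.513 h → 23446.8 s
E = P × t = 1240.1 × 23446.8 = 2.90764×10⁷ J
3.545 MJ/lb → 7.81539×10⁶ J/kg
m = E / e_s = 2.90764×10⁷ / 7.81539×10⁶ = 3.7204 kg
In grain: 3.7204 / 6.47989×10⁻⁵ = 57414.6 grain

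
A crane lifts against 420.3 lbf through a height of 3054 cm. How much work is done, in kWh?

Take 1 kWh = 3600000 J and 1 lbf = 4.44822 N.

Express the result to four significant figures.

420.3 lbf × 4.44822 = 1869.59 N
3054 cm × 0.01 = 30.54 m
W = F × d = 1869.59 N × 30.54 m = 57097.3 J
57097.3 J ÷ (3600000 J/kWh) = 0.0158604 kWh

0.01586 kWh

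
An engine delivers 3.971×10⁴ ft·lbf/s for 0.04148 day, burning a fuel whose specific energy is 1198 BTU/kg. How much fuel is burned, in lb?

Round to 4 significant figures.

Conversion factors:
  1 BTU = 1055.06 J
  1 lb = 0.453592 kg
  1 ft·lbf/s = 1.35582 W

336.6 lb

3.971×10⁴ ft·lbf/s → 53839.6 W
0.04148 day → 3583.87 s
E = P × t = 53839.6 × 3583.87 = 1.92954×10⁸ J
1198 BTU/kg → 1.26396×10⁶ J/kg
m = E / e_s = 1.92954×10⁸ / 1.26396×10⁶ = 152.658 kg
In lb: 152.658 / 0.453592 = 336.554 lb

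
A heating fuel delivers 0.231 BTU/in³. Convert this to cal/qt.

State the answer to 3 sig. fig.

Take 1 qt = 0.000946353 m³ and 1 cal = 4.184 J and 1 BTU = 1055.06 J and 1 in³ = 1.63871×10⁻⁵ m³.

0.231 BTU/in³ × 1055.06 J/BTU ÷ 1.63871×10⁻⁵ m³/in³ = 1.48726×10⁷ J/m³
1.48726×10⁷ J/m³ ÷ 4.184 J/cal × 0.000946353 m³/qt = 3363.94 cal/qt

3360 cal/qt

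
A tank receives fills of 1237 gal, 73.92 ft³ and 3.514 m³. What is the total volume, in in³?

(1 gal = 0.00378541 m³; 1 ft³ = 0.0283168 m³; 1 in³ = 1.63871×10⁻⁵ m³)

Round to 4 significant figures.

1237 gal × 0.00378541 → 4.68255 m³
73.92 ft³ × 0.0283168 → 2.09318 m³
3.514 m³ (already m³)
Combined: 4.68255 + 2.09318 + 3.514 = 10.2897 m³
In in³: 10.2897 / 1.63871×10⁻⁵ = 627915 in³

6.279×10⁵ in³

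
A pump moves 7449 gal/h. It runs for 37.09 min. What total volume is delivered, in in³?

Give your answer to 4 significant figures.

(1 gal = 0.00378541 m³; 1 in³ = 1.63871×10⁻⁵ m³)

7449 gal/h → 0.00783264 m³/s
37.09 min → 2225.4 s
V = Q × t = 0.00783264 × 2225.4 = 17.4308 m³
In in³: 17.4308 / 1.63871×10⁻⁵ = 1.06369×10⁶ in³

1.064×10⁶ in³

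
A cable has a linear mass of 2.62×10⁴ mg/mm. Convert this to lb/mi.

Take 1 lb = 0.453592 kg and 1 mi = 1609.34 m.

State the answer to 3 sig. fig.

9.30×10⁴ lb/mi

2.62×10⁴ mg/mm × 10⁻⁶ kg/mg ÷ 0.001 m/mm = 26.2 kg/m
26.2 kg/m ÷ 0.453592 kg/lb × 1609.34 m/mi = 92957.3 lb/mi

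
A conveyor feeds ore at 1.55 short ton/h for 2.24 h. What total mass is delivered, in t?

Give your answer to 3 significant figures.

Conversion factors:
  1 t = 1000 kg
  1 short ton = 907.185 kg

3.15 t

1.55 short ton/h → 0.390594 kg/s
2.24 h → 8064 s
m = ṁ × t = 0.390594 × 8064 = 3149.75 kg
In t: 3149.75 / 1000 = 3.14975 t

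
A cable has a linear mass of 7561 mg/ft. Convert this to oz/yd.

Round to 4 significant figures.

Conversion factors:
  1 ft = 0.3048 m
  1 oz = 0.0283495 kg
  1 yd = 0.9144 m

0.8001 oz/yd

7561 mg/ft × 10⁻⁶ kg/mg ÷ 0.3048 m/ft = 0.0248064 kg/m
0.0248064 kg/m ÷ 0.0283495 kg/oz × 0.9144 m/yd = 0.800119 oz/yd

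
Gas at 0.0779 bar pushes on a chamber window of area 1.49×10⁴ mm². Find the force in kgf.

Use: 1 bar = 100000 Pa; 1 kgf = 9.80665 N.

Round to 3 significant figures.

0.0779 bar × 100000 = 7790 Pa
1.49×10⁴ mm² × 10⁻⁶ = 0.0149 m²
F = P × A = 7790 Pa × 0.0149 m² = 116.071 N
116.071 N ÷ (9.80665 N/kgf) = 11.8359 kgf

11.8 kgf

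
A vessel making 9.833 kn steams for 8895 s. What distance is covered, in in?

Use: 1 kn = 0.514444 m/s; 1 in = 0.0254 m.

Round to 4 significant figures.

9.833 kn × 0.514444 → 5.05853 m/s
d = v × t = 5.05853 m/s × 8895 s = 44995.6 m
44995.6 m ÷ (0.0254 m/in) = 1.77148×10⁶ in

1.771×10⁶ in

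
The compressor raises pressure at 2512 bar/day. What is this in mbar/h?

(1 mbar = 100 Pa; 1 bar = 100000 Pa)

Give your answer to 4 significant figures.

2512 bar/day × 100000 Pa/bar ÷ 86400 s/day = 2907.41 Pa/s
2907.41 Pa/s ÷ 100 Pa/mbar × 3600 s/h = 104667 mbar/h

1.047×10⁵ mbar/h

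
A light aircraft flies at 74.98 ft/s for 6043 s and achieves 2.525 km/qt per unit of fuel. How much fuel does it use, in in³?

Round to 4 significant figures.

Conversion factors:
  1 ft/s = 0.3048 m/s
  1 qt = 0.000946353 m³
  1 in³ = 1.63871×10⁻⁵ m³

74.98 ft/s → 22.8539 m/s
d = v × t = 22.8539 × 6043 = 138106 m
2.525 km/qt → 2.66814×10⁶ m/m³
V = d / (distance per unit fuel) = 138106 / 2.66814×10⁶ = 0.0517612 m³
In in³: 0.0517612 / 1.63871×10⁻⁵ = 3158.66 in³

3159 in³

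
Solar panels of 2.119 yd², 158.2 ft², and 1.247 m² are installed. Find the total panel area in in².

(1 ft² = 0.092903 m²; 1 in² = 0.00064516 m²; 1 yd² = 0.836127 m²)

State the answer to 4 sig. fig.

2.119 yd² × 0.836127 = 1.77175 m²
158.2 ft² × 0.092903 = 14.6973 m²
1.247 m² (already m²)
Total: 1.77175 + 14.6973 + 1.247 = 17.716 m²
In in²: 17.716 / 0.00064516 = 27459.9 in²

2.746×10⁴ in²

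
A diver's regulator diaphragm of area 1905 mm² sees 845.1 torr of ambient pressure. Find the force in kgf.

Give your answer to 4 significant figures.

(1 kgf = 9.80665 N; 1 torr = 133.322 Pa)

21.89 kgf

845.1 torr × 133.322 → 112670 Pa
1905 mm² × 10⁻⁶ → 0.001905 m²
F = P × A = 112670 Pa × 0.001905 m² = 214.636 N
214.636 N ÷ (9.80665 N/kgf) = 21.8868 kgf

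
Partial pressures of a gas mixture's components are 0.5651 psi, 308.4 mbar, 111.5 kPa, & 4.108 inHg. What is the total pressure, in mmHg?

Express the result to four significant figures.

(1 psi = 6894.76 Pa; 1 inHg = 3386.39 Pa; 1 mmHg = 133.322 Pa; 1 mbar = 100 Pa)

0.5651 psi × 6894.76 = 3896.23 Pa
308.4 mbar × 100 = 30840 Pa
111.5 kPa × 1000 = 111500 Pa
4.108 inHg × 3386.39 = 13911.3 Pa
Combined: 3896.23 + 30840 + 111500 + 13911.3 = 160148 Pa
In mmHg: 160148 / 133.322 = 1201.21 mmHg

1201 mmHg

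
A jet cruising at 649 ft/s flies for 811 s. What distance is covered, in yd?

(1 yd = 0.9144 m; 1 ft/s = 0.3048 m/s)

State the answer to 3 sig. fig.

649 ft/s × 0.3048 → 197.815 m/s
d = v × t = 197.815 m/s × 811 s = 160428 m
160428 m ÷ (0.9144 m/yd) = 175446 yd

1.75×10⁵ yd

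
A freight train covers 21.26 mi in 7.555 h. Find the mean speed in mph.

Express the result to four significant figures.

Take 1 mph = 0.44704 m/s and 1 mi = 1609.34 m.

21.26 mi × 1609.34 = 34214.6 m
7.555 h × 3600 = 27198 s
v = d / t = 34214.6 m / 27198 s = 1.25798 m/s
1.25798 m/s ÷ (0.44704 m/s/mph) = 2.81402 mph

2.814 mph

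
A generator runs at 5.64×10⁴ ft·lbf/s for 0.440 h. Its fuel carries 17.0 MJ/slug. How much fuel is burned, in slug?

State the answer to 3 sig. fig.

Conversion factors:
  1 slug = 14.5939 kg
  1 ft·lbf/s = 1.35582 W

5.64×10⁴ ft·lbf/s → 76468.2 W
0.440 h → 1584 s
E = P × t = 76468.2 × 1584 = 1.21126×10⁸ J
17.0 MJ/slug → 1.16487×10⁶ J/kg
m = E / e_s = 1.21126×10⁸ / 1.16487×10⁶ = 103.982 kg
In slug: 103.982 / 14.5939 = 7.12503 slug

7.13 slug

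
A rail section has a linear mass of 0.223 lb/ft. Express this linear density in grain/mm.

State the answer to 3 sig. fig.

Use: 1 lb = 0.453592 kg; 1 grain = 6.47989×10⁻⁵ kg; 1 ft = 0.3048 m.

5.12 grain/mm

0.223 lb/ft × 0.453592 kg/lb ÷ 0.3048 m/ft = 0.33186 kg/m
0.33186 kg/m ÷ 6.47989×10⁻⁵ kg/grain × 0.001 m/mm = 5.12138 grain/mm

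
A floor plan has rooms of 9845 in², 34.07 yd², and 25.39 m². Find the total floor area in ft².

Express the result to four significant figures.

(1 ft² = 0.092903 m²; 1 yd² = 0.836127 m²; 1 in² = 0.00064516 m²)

9845 in² × 0.00064516 → 6.3516 m²
34.07 yd² × 0.836127 → 28.4868 m²
25.39 m² (already m²)
Combined: 6.3516 + 28.4868 + 25.39 = 60.2284 m²
In ft²: 60.2284 / 0.092903 = 648.293 ft²

648.3 ft²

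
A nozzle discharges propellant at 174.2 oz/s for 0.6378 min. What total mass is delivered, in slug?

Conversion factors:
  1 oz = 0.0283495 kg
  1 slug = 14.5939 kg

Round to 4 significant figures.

12.95 slug

174.2 oz/s → 4.93848 kg/s
0.6378 min → 38.268 s
m = ṁ × t = 4.93848 × 38.268 = 188.986 kg
In slug: 188.986 / 14.5939 = 12.9497 slug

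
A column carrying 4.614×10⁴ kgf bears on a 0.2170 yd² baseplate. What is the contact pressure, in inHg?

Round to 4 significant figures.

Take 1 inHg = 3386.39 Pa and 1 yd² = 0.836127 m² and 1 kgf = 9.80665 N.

736.4 inHg

4.614×10⁴ kgf × 9.80665 = 452479 N
0.2170 yd² × 0.836127 = 0.18144 m²
P = F / A = 452479 N / 0.18144 m² = 2.49382×10⁶ Pa
2.49382×10⁶ Pa ÷ (3386.39 Pa/inHg) = 736.424 inHg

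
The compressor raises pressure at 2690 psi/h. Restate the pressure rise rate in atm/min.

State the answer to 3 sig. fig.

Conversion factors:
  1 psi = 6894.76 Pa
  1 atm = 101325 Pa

2690 psi/h × 6894.76 Pa/psi ÷ 3600 s/h = 5151.92 Pa/s
5151.92 Pa/s ÷ 101325 Pa/atm × 60 s/min = 3.05073 atm/min

3.05 atm/min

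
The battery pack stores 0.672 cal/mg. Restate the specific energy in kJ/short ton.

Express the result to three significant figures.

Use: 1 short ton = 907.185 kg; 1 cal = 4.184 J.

0.672 cal/mg × 4.184 J/cal ÷ 10⁻⁶ kg/mg = 2.81165×10⁶ J/kg
2.81165×10⁶ J/kg ÷ 1000 J/kJ × 907.185 kg/short ton = 2.55069×10⁶ kJ/short ton

2.55×10⁶ kJ/short ton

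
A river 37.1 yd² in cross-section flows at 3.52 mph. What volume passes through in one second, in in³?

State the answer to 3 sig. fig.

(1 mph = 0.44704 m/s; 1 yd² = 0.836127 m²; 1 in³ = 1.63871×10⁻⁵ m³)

2.98×10⁶ in³

3.52 mph × 0.44704 → 1.57358 m/s
37.1 yd² × 0.836127 → 31.0203 m²
V = v × A × t = 1.57358 m/s × 31.0203 m² × 1 s = 48.8129 m³
48.8129 m³ ÷ (1.63871×10⁻⁵ m³/in³) = 2.97874×10⁶ in³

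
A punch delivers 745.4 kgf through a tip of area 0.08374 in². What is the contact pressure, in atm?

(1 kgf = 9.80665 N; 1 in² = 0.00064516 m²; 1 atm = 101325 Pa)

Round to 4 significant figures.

1335 atm

745.4 kgf × 9.80665 → 7309.88 N
0.08374 in² × 0.00064516 → 5.40257×10⁻⁵ m²
P = F / A = 7309.88 N / 5.40257×10⁻⁵ m² = 1.35304×10⁸ Pa
1.35304×10⁸ Pa ÷ (101325 Pa/atm) = 1335.35 atm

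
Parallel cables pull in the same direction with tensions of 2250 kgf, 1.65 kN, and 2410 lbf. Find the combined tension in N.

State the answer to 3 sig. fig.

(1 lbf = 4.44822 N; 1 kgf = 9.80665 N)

2250 kgf × 9.80665 = 22065 N
1.65 kN × 1000 = 1650 N
2410 lbf × 4.44822 = 10720.2 N
Sum: 22065 + 1650 + 10720.2 = 34435.2 N

3.44×10⁴ N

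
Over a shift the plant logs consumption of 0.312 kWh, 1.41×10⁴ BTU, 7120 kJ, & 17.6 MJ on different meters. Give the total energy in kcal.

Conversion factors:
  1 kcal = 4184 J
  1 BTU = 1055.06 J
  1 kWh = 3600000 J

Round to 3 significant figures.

0.312 kWh × 3600000 = 1.1232×10⁶ J
1.41×10⁴ BTU × 1055.06 = 1.48763×10⁷ J
7120 kJ × 1000 = 7.12×10⁶ J
17.6 MJ × 1000000 = 1.76×10⁷ J
Sum: 1.1232×10⁶ + 1.48763×10⁷ + 7.12×10⁶ + 1.76×10⁷ = 4.07195×10⁷ J
In kcal: 4.07195×10⁷ / 4184 = 9732.19 kcal

9730 kcal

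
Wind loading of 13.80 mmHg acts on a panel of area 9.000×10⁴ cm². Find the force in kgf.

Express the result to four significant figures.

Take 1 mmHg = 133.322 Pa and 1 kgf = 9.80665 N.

1689 kgf

13.80 mmHg × 133.322 → 1839.84 Pa
9.000×10⁴ cm² × 0.0001 → 9 m²
F = P × A = 1839.84 Pa × 9 m² = 16558.6 N
16558.6 N ÷ (9.80665 N/kgf) = 1688.51 kgf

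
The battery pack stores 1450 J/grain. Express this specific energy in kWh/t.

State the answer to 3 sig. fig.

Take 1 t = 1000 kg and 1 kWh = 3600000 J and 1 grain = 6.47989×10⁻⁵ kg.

6220 kWh/t

1450 J/grain ÷ 6.47989×10⁻⁵ kg/grain = 2.23769×10⁷ J/kg
2.23769×10⁷ J/kg ÷ 3600000 J/kWh × 1000 kg/t = 6215.81 kWh/t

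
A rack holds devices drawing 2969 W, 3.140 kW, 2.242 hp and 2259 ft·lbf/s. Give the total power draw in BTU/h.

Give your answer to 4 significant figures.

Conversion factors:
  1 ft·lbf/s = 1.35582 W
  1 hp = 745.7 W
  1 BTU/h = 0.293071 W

2969 W (already W)
3.140 kW × 1000 = 3140 W
2.242 hp × 745.7 = 1671.86 W
2259 ft·lbf/s × 1.35582 = 3062.8 W
Sum: 2969 + 3140 + 1671.86 + 3062.8 = 10843.7 W
In BTU/h: 10843.7 / 0.293071 = 37000.2 BTU/h

3.700×10⁴ BTU/h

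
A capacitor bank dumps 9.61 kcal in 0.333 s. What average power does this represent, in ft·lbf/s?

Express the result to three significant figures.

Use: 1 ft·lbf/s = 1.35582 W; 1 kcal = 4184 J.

9.61 kcal × 4184 → 40208.2 J
P = E / t = 40208.2 J / 0.333 s = 120745 W
120745 W ÷ (1.35582 W/ft·lbf/s) = 89056.8 ft·lbf/s

8.91×10⁴ ft·lbf/s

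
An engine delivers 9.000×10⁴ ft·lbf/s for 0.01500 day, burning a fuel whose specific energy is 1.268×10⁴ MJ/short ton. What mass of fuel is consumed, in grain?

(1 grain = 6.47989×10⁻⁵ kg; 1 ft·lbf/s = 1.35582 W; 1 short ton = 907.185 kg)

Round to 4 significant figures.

9.000×10⁴ ft·lbf/s → 122024 W
0.01500 day → 1296 s
E = P × t = 122024 × 1296 = 1.58143×10⁸ J
1.268×10⁴ MJ/short ton → 1.39773×10⁷ J/kg
m = E / e_s = 1.58143×10⁸ / 1.39773×10⁷ = 11.3143 kg
In grain: 11.3143 / 6.47989×10⁻⁵ = 174606 grain

1.746×10⁵ grain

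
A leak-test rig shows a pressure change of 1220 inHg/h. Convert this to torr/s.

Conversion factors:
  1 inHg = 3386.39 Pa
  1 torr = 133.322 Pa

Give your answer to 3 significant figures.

8.61 torr/s

1220 inHg/h × 3386.39 Pa/inHg ÷ 3600 s/h = 1147.61 Pa/s
1147.61 Pa/s ÷ 133.322 Pa/torr = 8.60781 torr/s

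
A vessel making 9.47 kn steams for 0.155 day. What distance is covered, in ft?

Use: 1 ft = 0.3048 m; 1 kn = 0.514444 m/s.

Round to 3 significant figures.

9.47 kn × 0.514444 = 4.87178 m/s
0.155 day × 86400 = 13392 s
d = v × t = 4.87178 m/s × 13392 s = 65242.9 m
65242.9 m ÷ (0.3048 m/ft) = 214052 ft

2.14×10⁵ ft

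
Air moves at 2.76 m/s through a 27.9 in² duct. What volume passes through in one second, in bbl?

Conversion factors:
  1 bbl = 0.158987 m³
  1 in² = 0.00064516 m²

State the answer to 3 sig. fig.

0.312 bbl

27.9 in² × 0.00064516 = 0.018 m²
V = v × A × t = 2.76 m/s × 0.018 m² × 1 s = 0.04968 m³
0.04968 m³ ÷ (0.158987 m³/bbl) = 0.312478 bbl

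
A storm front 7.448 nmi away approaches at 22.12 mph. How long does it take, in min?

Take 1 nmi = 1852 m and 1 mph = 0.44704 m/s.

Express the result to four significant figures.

7.448 nmi × 1852 → 13793.7 m
22.12 mph × 0.44704 → 9.88852 m/s
t = d / v = 13793.7 m / 9.88852 m/s = 1394.92 s
1394.92 s ÷ (60 s/min) = 23.2487 min

23.25 min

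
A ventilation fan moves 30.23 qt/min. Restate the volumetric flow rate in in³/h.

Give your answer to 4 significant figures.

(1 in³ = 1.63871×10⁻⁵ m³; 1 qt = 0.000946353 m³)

30.23 qt/min × 0.000946353 m³/qt ÷ 60 s/min = 4.76804×10⁻⁴ m³/s
4.76804×10⁻⁴ m³/s ÷ 1.63871×10⁻⁵ m³/in³ × 3600 s/h = 104747 in³/h

1.047×10⁵ in³/h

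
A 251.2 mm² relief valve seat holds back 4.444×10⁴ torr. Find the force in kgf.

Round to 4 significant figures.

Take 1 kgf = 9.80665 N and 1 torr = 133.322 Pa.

151.8 kgf

4.444×10⁴ torr × 133.322 = 5.92483×10⁶ Pa
251.2 mm² × 10⁻⁶ = 2.512×10⁻⁴ m²
F = P × A = 5.92483×10⁶ Pa × 2.512×10⁻⁴ m² = 1488.32 N
1488.32 N ÷ (9.80665 N/kgf) = 151.766 kgf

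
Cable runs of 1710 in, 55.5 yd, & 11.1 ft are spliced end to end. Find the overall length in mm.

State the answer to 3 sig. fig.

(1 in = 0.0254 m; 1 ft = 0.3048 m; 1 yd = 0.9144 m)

9.76×10⁴ mm

1710 in × 0.0254 = 43.434 m
55.5 yd × 0.9144 = 50.7492 m
11.1 ft × 0.3048 = 3.38328 m
Sum: 43.434 + 50.7492 + 3.38328 = 97.5665 m
In mm: 97.5665 / 0.001 = 97566.5 mm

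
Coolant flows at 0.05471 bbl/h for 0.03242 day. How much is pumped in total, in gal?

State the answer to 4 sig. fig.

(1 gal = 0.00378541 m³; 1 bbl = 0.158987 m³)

1.788 gal

0.05471 bbl/h → 2.41616×10⁻⁶ m³/s
0.03242 day → 2801.09 s
V = Q × t = 2.41616×10⁻⁶ × 2801.09 = 0.00676788 m³
In gal: 0.00676788 / 0.00378541 = 1.78789 gal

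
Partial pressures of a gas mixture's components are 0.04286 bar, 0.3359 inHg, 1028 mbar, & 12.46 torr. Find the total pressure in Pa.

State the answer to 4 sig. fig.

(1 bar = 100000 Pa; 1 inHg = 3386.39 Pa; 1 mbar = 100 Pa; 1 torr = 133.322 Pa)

0.04286 bar × 100000 = 4286 Pa
0.3359 inHg × 3386.39 = 1137.49 Pa
1028 mbar × 100 = 102800 Pa
12.46 torr × 133.322 = 1661.19 Pa
Total: 4286 + 1137.49 + 102800 + 1661.19 = 109885 Pa

1.099×10⁵ Pa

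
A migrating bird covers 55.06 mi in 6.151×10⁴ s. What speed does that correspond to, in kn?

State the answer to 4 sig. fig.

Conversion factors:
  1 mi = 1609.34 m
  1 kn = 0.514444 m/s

55.06 mi × 1609.34 = 88610.3 m
v = d / t = 88610.3 m / 61510 s = 1.44058 m/s
1.44058 m/s ÷ (0.514444 m/s/kn) = 2.80027 kn

2.800 kn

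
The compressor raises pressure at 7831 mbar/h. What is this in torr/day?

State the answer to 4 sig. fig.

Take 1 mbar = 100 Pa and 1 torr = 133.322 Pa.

7831 mbar/h × 100 Pa/mbar ÷ 3600 s/h = 217.528 Pa/s
217.528 Pa/s ÷ 133.322 Pa/torr × 86400 s/day = 140970 torr/day

1.410×10⁵ torr/day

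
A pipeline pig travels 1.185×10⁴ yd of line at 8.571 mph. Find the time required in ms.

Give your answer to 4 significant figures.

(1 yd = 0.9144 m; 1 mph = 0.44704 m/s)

2.828×10⁶ ms

1.185×10⁴ yd × 0.9144 → 10835.6 m
8.571 mph × 0.44704 → 3.83158 m/s
t = d / v = 10835.6 m / 3.83158 m/s = 2827.97 s
2827.97 s ÷ (0.001 s/ms) = 2.82797×10⁶ ms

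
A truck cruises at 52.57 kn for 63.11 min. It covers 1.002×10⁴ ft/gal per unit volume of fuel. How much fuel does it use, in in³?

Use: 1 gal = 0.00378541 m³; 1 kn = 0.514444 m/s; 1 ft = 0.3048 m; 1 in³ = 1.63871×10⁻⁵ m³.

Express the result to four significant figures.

52.57 kn → 27.0443 m/s
63.11 min → 3786.6 s
d = v × t = 27.0443 × 3786.6 = 102406 m
1.002×10⁴ ft/gal → 806807 m/m³
V = d / (distance per unit fuel) = 102406 / 806807 = 0.126928 m³
In in³: 0.126928 / 1.63871×10⁻⁵ = 7745.6 in³

7746 in³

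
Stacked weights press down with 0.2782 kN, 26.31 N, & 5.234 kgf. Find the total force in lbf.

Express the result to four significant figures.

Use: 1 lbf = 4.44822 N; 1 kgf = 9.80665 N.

0.2782 kN × 1000 → 278.2 N
26.31 N (already N)
5.234 kgf × 9.80665 → 51.328 N
Combined: 278.2 + 26.31 + 51.328 = 355.838 N
In lbf: 355.838 / 4.44822 = 79.9956 lbf

80.00 lbf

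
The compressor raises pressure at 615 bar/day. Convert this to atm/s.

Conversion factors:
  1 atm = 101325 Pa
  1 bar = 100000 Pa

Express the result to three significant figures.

0.00702 atm/s

615 bar/day × 100000 Pa/bar ÷ 86400 s/day = 711.806 Pa/s
711.806 Pa/s ÷ 101325 Pa/atm = 0.00702498 atm/s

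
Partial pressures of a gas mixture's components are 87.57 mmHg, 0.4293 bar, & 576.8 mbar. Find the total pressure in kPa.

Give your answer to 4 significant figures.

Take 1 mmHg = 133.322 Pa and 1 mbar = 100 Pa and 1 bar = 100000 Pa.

112.3 kPa

87.57 mmHg × 133.322 = 11675 Pa
0.4293 bar × 100000 = 42930 Pa
576.8 mbar × 100 = 57680 Pa
Total: 11675 + 42930 + 57680 = 112285 Pa
In kPa: 112285 / 1000 = 112.285 kPa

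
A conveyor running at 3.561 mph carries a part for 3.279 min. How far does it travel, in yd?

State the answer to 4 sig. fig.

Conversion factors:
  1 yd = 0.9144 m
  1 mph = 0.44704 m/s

342.5 yd

3.561 mph × 0.44704 = 1.59191 m/s
3.279 min × 60 = 196.74 s
d = v × t = 1.59191 m/s × 196.74 s = 313.192 m
313.192 m ÷ (0.9144 m/yd) = 342.511 yd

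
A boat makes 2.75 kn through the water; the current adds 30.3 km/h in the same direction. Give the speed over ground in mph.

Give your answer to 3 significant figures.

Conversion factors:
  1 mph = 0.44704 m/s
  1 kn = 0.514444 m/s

22.0 mph

2.75 kn × 0.514444 = 1.41472 m/s
30.3 km/h × (1/3.6) = 8.41667 m/s
Combined: 1.41472 + 8.41667 = 9.83139 m/s
In mph: 9.83139 / 0.44704 = 21.9922 mph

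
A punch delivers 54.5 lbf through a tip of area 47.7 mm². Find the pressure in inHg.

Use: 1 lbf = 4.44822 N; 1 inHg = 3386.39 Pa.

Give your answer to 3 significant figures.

1500 inHg

54.5 lbf × 4.44822 = 242.428 N
47.7 mm² × 10⁻⁶ = 4.77×10⁻⁵ m²
P = F / A = 242.428 N / 4.77×10⁻⁵ m² = 5.08235×10⁶ Pa
5.08235×10⁶ Pa ÷ (3386.39 Pa/inHg) = 1500.82 inHg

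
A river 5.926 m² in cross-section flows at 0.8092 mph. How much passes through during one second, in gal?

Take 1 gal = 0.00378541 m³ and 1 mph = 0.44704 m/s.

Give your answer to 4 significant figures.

566.3 gal

0.8092 mph × 0.44704 → 0.361745 m/s
V = v × A × t = 0.361745 m/s × 5.926 m² × 1 s = 2.1437 m³
2.1437 m³ ÷ (0.00378541 m³/gal) = 566.306 gal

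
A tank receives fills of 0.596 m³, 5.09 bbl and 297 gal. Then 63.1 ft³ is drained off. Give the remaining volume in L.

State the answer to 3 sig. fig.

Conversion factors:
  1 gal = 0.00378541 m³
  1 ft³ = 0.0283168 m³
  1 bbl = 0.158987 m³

0.596 m³ (already m³)
5.09 bbl × 0.158987 → 0.809244 m³
297 gal × 0.00378541 → 1.12427 m³
63.1 ft³ × 0.0283168 → 1.78679 m³
Net: 0.596 + 0.809244 + 1.12427 − 1.78679 = 0.742724 m³
In L: 0.742724 / 0.001 = 742.724 L

743 L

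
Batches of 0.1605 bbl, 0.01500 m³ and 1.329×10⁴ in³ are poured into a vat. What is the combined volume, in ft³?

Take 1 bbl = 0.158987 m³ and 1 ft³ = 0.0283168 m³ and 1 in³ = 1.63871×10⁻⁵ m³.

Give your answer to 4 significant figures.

9.122 ft³

0.1605 bbl × 0.158987 = 0.0255174 m³
0.01500 m³ (already m³)
1.329×10⁴ in³ × 1.63871×10⁻⁵ = 0.217785 m³
Sum: 0.0255174 + 0.015 + 0.217785 = 0.258302 m³
In ft³: 0.258302 / 0.0283168 = 9.12186 ft³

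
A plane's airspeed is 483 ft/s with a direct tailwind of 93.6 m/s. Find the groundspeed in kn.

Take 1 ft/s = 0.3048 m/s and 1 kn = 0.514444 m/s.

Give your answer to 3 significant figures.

483 ft/s × 0.3048 = 147.218 m/s
93.6 m/s (already m/s)
Combined: 147.218 + 93.6 = 240.818 m/s
In kn: 240.818 / 0.514444 = 468.113 kn

468 kn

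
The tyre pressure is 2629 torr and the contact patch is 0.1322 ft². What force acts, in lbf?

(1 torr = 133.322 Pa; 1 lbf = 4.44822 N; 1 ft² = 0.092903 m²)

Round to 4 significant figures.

2629 torr × 133.322 → 350504 Pa
0.1322 ft² × 0.092903 → 0.0122818 m²
F = P × A = 350504 Pa × 0.0122818 m² = 4304.82 N
4304.82 N ÷ (4.44822 N/lbf) = 967.762 lbf

967.8 lbf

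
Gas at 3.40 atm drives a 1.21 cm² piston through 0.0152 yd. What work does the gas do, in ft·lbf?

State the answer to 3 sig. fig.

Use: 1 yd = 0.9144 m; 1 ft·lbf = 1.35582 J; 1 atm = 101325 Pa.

3.40 atm → 344505 Pa
1.21 cm² → 1.21×10⁻⁴ m²
F = P × A = 344505 × 1.21×10⁻⁴ = 41.6851 N
0.0152 yd → 0.0138989 m
W = F × d = 41.6851 × 0.0138989 = 0.579377 J
In ft·lbf: 0.579377 / 1.35582 = 0.427326 ft·lbf

0.427 ft·lbf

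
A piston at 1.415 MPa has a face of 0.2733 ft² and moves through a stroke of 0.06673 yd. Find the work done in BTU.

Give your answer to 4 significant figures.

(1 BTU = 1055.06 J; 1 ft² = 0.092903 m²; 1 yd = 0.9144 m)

1.415 MPa → 1.415×10⁶ Pa
0.2733 ft² → 0.0253904 m²
F = P × A = 1.415×10⁶ × 0.0253904 = 35927.4 N
0.06673 yd → 0.0610179 m
W = F × d = 35927.4 × 0.0610179 = 2192.21 J
In BTU: 2192.21 / 1055.06 = 2.07781 BTU

2.078 BTU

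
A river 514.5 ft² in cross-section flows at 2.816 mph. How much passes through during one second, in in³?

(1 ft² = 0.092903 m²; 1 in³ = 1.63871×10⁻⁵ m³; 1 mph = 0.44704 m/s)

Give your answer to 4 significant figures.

2.816 mph × 0.44704 → 1.25886 m/s
514.5 ft² × 0.092903 → 47.7986 m²
V = v × A × t = 1.25886 m/s × 47.7986 m² × 1 s = 60.1717 m³
60.1717 m³ ÷ (1.63871×10⁻⁵ m³/in³) = 3.67189×10⁶ in³

3.672×10⁶ in³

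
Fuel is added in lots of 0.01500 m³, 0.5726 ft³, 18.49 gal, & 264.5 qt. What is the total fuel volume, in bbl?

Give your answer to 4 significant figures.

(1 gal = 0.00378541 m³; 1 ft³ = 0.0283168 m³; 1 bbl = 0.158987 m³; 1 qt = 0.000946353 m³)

2.211 bbl

0.01500 m³ (already m³)
0.5726 ft³ × 0.0283168 = 0.0162142 m³
18.49 gal × 0.00378541 = 0.0699922 m³
264.5 qt × 0.000946353 = 0.25031 m³
Combined: 0.015 + 0.0162142 + 0.0699922 + 0.25031 = 0.351516 m³
In bbl: 0.351516 / 0.158987 = 2.21097 bbl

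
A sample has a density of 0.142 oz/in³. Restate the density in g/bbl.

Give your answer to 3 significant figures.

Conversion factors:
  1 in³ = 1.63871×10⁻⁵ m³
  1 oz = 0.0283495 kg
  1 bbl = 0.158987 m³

3.91×10⁴ g/bbl

0.142 oz/in³ × 0.0283495 kg/oz ÷ 1.63871×10⁻⁵ m³/in³ = 245.658 kg/m³
245.658 kg/m³ ÷ 0.001 kg/g × 0.158987 m³/bbl = 39056.4 g/bbl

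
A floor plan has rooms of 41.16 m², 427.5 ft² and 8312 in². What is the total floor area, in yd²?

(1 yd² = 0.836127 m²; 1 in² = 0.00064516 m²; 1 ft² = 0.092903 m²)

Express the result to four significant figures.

41.16 m² (already m²)
427.5 ft² × 0.092903 = 39.716 m²
8312 in² × 0.00064516 = 5.36257 m²
Sum: 41.16 + 39.716 + 5.36257 = 86.2386 m²
In yd²: 86.2386 / 0.836127 = 103.141 yd²

103.1 yd²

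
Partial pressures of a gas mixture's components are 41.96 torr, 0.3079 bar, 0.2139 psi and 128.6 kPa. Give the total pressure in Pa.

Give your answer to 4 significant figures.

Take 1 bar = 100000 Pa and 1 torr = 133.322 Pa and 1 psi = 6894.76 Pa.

41.96 torr × 133.322 = 5594.19 Pa
0.3079 bar × 100000 = 30790 Pa
0.2139 psi × 6894.76 = 1474.79 Pa
128.6 kPa × 1000 = 128600 Pa
Sum: 5594.19 + 30790 + 1474.79 + 128600 = 166459 Pa

1.665×10⁵ Pa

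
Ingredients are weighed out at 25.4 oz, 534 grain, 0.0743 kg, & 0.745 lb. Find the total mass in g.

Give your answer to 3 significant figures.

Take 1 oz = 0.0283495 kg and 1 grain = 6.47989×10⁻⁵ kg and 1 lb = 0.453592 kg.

25.4 oz × 0.0283495 = 0.720077 kg
534 grain × 6.47989×10⁻⁵ = 0.0346026 kg
0.0743 kg (already kg)
0.745 lb × 0.453592 = 0.337926 kg
Combined: 0.720077 + 0.0346026 + 0.0743 + 0.337926 = 1.16691 kg
In g: 1.16691 / 0.001 = 1166.91 g

1170 g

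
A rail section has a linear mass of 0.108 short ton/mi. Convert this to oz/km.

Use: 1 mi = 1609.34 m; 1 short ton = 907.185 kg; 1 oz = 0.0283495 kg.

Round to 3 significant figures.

0.108 short ton/mi × 907.185 kg/short ton ÷ 1609.34 m/mi = 0.0608796 kg/m
0.0608796 kg/m ÷ 0.0283495 kg/oz × 1000 m/km = 2147.47 oz/km

2150 oz/km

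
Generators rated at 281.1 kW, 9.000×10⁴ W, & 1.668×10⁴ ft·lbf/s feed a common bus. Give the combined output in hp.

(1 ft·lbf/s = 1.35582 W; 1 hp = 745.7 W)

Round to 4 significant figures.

528.0 hp

281.1 kW × 1000 = 281100 W
9.000×10⁴ W (already W)
1.668×10⁴ ft·lbf/s × 1.35582 = 22615.1 W
Combined: 281100 + 90000 + 22615.1 = 393715 W
In hp: 393715 / 745.7 = 527.98 hp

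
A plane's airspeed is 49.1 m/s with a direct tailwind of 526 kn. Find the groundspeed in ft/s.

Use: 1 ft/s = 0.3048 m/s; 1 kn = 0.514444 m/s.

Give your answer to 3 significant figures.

49.1 m/s (already m/s)
526 kn × 0.514444 = 270.598 m/s
Combined: 49.1 + 270.598 = 319.698 m/s
In ft/s: 319.698 / 0.3048 = 1048.88 ft/s

1050 ft/s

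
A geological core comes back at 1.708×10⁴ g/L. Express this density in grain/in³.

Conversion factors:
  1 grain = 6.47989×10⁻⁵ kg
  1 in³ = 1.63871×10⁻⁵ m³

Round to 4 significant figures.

1.708×10⁴ g/L × 0.001 kg/g ÷ 0.001 m³/L = 17080 kg/m³
17080 kg/m³ ÷ 6.47989×10⁻⁵ kg/grain × 1.63871×10⁻⁵ m³/in³ = 4319.39 grain/in³

4319 grain/in³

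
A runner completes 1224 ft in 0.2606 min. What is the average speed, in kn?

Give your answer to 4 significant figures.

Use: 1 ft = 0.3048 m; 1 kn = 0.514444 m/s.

46.38 kn

1224 ft × 0.3048 → 373.075 m
0.2606 min × 60 → 15.636 s
v = d / t = 373.075 m / 15.636 s = 23.86 m/s
23.86 m/s ÷ (0.514444 m/s/kn) = 46.3802 kn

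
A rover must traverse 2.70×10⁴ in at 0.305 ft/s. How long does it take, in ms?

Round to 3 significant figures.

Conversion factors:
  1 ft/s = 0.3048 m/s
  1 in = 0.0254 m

7.38×10⁶ ms

2.70×10⁴ in × 0.0254 → 685.8 m
0.305 ft/s × 0.3048 → 0.092964 m/s
t = d / v = 685.8 m / 0.092964 m/s = 7377.05 s
7377.05 s ÷ (0.001 s/ms) = 7.37705×10⁶ ms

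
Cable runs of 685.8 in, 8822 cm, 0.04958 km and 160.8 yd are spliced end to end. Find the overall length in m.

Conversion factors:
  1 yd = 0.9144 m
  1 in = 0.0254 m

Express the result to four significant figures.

685.8 in × 0.0254 = 17.4193 m
8822 cm × 0.01 = 88.22 m
0.04958 km × 1000 = 49.58 m
160.8 yd × 0.9144 = 147.036 m
Sum: 17.4193 + 88.22 + 49.58 + 147.036 = 302.255 m

302.3 m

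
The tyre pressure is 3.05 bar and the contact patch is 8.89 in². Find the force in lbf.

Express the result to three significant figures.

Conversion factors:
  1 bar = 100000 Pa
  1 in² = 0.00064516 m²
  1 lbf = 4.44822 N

3.05 bar × 100000 → 305000 Pa
8.89 in² × 0.00064516 → 0.00573547 m²
F = P × A = 305000 Pa × 0.00573547 m² = 1749.32 N
1749.32 N ÷ (4.44822 N/lbf) = 393.263 lbf

393 lbf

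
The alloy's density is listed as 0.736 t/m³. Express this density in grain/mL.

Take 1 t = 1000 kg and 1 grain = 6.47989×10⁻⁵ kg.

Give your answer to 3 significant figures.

11.4 grain/mL

0.736 t/m³ × 1000 kg/t = 736 kg/m³
736 kg/m³ ÷ 6.47989×10⁻⁵ kg/grain × 10⁻⁶ m³/mL = 11.3582 grain/mL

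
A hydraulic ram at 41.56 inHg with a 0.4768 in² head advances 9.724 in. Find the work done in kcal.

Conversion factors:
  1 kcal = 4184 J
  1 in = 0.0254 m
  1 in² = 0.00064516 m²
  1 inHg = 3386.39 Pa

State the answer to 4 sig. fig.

0.002556 kcal

41.56 inHg → 140738 Pa
0.4768 in² → 3.07612×10⁻⁴ m²
F = P × A = 140738 × 3.07612×10⁻⁴ = 43.2927 N
9.724 in → 0.24699 m
W = F × d = 43.2927 × 0.24699 = 10.6929 J
In kcal: 10.6929 / 4184 = 0.00255566 kcal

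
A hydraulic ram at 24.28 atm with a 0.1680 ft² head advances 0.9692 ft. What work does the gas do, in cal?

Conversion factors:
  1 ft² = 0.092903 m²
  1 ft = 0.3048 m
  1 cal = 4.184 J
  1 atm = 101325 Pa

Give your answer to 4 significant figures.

24.28 atm → 2.46017×10⁶ Pa
0.1680 ft² → 0.0156077 m²
F = P × A = 2.46017×10⁶ × 0.0156077 = 38397.6 N
0.9692 ft → 0.295412 m
W = F × d = 38397.6 × 0.295412 = 11343.1 J
In cal: 11343.1 / 4.184 = 2711.07 cal

2711 cal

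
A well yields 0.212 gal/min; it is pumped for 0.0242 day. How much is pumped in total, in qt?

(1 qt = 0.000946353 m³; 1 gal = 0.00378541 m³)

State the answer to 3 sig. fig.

0.212 gal/min → 1.33751×10⁻⁵ m³/s
0.0242 day → 2090.88 s
V = Q × t = 1.33751×10⁻⁵ × 2090.88 = 0.0279657 m³
In qt: 0.0279657 / 0.000946353 = 29.551 qt

29.6 qt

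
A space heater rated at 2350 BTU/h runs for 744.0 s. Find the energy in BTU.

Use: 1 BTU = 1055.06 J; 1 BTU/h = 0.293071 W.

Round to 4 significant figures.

2350 BTU/h × 0.293071 → 688.717 W
E = P × t = 688.717 W × 744 s = 512405 J
512405 J ÷ (1055.06 J/BTU) = 485.664 BTU

485.7 BTU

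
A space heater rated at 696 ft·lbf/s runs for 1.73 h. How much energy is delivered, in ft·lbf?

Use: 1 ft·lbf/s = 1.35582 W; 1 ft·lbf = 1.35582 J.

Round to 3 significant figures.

696 ft·lbf/s × 1.35582 → 943.651 W
1.73 h × 3600 → 6228 s
E = P × t = 943.651 W × 6228 s = 5.87706×10⁶ J
5.87706×10⁶ J ÷ (1.35582 J/ft·lbf) = 4.33469×10⁶ ft·lbf

4.33×10⁶ ft·lbf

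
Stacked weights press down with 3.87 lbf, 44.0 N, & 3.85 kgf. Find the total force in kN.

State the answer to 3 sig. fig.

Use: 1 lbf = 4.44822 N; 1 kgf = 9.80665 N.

3.87 lbf × 4.44822 = 17.2146 N
44.0 N (already N)
3.85 kgf × 9.80665 = 37.7556 N
Combined: 17.2146 + 44 + 37.7556 = 98.9702 N
In kN: 98.9702 / 1000 = 0.0989702 kN

0.0990 kN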